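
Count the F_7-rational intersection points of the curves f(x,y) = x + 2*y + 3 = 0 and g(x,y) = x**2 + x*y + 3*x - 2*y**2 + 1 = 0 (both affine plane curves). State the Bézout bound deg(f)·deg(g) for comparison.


Common zeros: {(0, 2)}; count = 1; Bézout bound = 2.

deg(f) = 1, deg(g) = 2, so Bézout bound = 2.
Scan x ∈ F_7. For each x, list the y ∈ F_7 with f(x, y) ≡ 0 and those with g(x, y) ≡ 0 (mod 7); the common zeros in that column are the intersection.
  x = 0: f ≡ 0 at y ∈ {2}; g ≡ 0 at y ∈ {2, 5}; common: {2}.
  x = 1: f ≡ 0 at y ∈ {5}; g ≡ 0 at y ∈ ∅; common: ∅.
  x = 2: f ≡ 0 at y ∈ {1}; g ≡ 0 at y ∈ {2, 6}; common: ∅.
  x = 3: f ≡ 0 at y ∈ {4}; g ≡ 0 at y ∈ {6}; common: ∅.
  x = 4: f ≡ 0 at y ∈ {0}; g ≡ 0 at y ∈ ∅; common: ∅.
  x = 5: f ≡ 0 at y ∈ {3}; g ≡ 0 at y ∈ ∅; common: ∅.
  x = 6: f ≡ 0 at y ∈ {6}; g ≡ 0 at y ∈ {5}; common: ∅.
Collecting: common zeros = {(0, 2)}, so the count is 1.
Comparison with the Bézout bound: 1 ≤ 2 = deg(f)·deg(g), as expected for curves with no common component (the affine F_7-count falls short of the bound because intersections may lie at infinity, over extension fields, or carry multiplicity).


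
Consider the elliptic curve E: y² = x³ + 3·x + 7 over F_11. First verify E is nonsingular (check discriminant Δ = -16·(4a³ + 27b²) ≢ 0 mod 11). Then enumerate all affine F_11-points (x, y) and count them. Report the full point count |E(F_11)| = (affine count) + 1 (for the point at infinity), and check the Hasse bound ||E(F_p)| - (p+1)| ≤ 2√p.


Affine points = {(1, 0), (5, 2), (5, 9), (8, 2), (8, 9), (9, 2), (9, 9), (10, 5), (10, 6)}; affine count = 9; |E(F_11)| = 10.

Discriminant check: Δ ∝ 4a³ + 27b² = 4·3³ + 27·7² = 4·27 + 27·49 ≡ 1 (mod 11). Nonzero ⇒ E is nonsingular.
For each x ∈ F_11, compute rhs = x³ + 3·x + 7 mod 11, then count y ∈ F_11 with y² ≡ rhs.
  x = 0: rhs = 7, matching y values: none (0 points).
  x = 1: rhs = 0, matching y values: 0 (1 points).
  x = 2: rhs = 10, matching y values: none (0 points).
  x = 3: rhs = 10, matching y values: none (0 points).
  x = 4: rhs = 6, matching y values: none (0 points).
  x = 5: rhs = 4, matching y values: 2, 9 (2 points).
  x = 6: rhs = 10, matching y values: none (0 points).
  x = 7: rhs = 8, matching y values: none (0 points).
  x = 8: rhs = 4, matching y values: 2, 9 (2 points).
  x = 9: rhs = 4, matching y values: 2, 9 (2 points).
  x = 10: rhs = 3, matching y values: 5, 6 (2 points).
Total affine count: 9.
Full point count |E(F_11)| = 9 + 1 = 10.
Hasse bound: |10 − (11+1)| = |-2| = 2 ≤ 2√11 ≈ 6.6332 ✓.


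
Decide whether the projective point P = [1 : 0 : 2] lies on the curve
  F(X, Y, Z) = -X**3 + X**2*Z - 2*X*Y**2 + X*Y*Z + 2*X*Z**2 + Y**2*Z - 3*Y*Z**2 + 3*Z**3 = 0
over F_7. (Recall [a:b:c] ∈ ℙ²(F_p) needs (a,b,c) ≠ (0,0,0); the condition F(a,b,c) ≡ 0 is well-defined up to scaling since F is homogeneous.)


F(1,0,2) ≡ 5 (mod 7); P is NOT on the curve.

Evaluate F(1, 0, 2) term-by-term (mod 7).
  -X**3 ↦ -1·1·1·1 = -1
  X**2*Z ↦ 1·1·1·2 = 2
  -2*X*Y**2 ↦ -2·1·0·1 = 0
  X*Y*Z ↦ 1·1·0·2 = 0
  2*X*Z**2 ↦ 2·1·1·4 = 8
  Y**2*Z ↦ 1·1·0·2 = 0
  -3*Y*Z**2 ↦ -3·1·0·4 = 0
  3*Z**3 ↦ 3·1·1·8 = 24
Sum: F(1, 0, 2) = (-1) + (2) + (0) + (0) + (8) + (0) + (0) + (24) = 33.
Reducing mod 7: 33 ≡ 5 (mod 7).
Since F(a, b, c) ≡ 5 ≠ 0 (mod 7), P does NOT lie on the curve.


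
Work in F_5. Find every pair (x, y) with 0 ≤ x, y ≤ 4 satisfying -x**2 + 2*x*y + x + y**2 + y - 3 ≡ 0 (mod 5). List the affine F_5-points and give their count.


Affine F_5-points: {(1, 3), (1, 4), (2, 0), (3, 4), (4, 0), (4, 1)}; count = 6.

For each of the 25 pairs (x, y) ∈ F_5², evaluate f(x, y) mod 5. Record the zeros.
  x = 0: [0↦2, 1↦4, 2↦3, 3↦4, 4↦2]  zeros at y ∈ ∅
  x = 1: [0↦2, 1↦1, 2↦2, 3↦0, 4↦0]  zeros at y ∈ {3, 4}
  x = 2: [0↦0, 1↦1, 2↦4, 3↦4, 4↦1]  zeros at y ∈ {0}
  x = 3: [0↦1, 1↦4, 2↦4, 3↦1, 4↦0]  zeros at y ∈ {4}
  x = 4: [0↦0, 1↦0, 2↦2, 3↦1, 4↦2]  zeros at y ∈ {0, 1}
Collecting zeros: affine points = {(1, 3), (1, 4), (2, 0), (3, 4), (4, 0), (4, 1)}.
Total count |C(F_5)_aff| = 6.


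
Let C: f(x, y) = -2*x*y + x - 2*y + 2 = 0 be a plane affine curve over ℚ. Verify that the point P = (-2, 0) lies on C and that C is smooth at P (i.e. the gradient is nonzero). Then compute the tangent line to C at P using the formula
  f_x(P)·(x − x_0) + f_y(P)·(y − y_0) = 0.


Tangent line at P: x + 2*y + 2 = 0.

Step 1: f(-2, 0) = 0, so P lies on C.
Step 2: partial derivatives
  f_x(x, y) = 1 - 2*y, f_y(x, y) = -2*x - 2.
  f_x(P) = 1, f_y(P) = 2 (gradient nonzero, so P is smooth).
Step 3: tangent line at P: 1·(x − -2) + 2·(y − 0) = 0.
Expanding: x + 2*y + 2 = 0.


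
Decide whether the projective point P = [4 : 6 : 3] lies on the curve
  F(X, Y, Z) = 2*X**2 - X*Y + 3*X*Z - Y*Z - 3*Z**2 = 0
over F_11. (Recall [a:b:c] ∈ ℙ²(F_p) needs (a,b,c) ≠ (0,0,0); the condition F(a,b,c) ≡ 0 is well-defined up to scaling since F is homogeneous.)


F(4,6,3) ≡ 10 (mod 11); P is NOT on the curve.

Evaluate F(4, 6, 3) term-by-term (mod 11).
  2*X**2 ↦ 2·16·1·1 = 32
  -X*Y ↦ -1·4·6·1 = -24
  3*X*Z ↦ 3·4·1·3 = 36
  -Y*Z ↦ -1·1·6·3 = -18
  -3*Z**2 ↦ -3·1·1·9 = -27
Sum: F(4, 6, 3) = (32) + (-24) + (36) + (-18) + (-27) = -1.
Reducing mod 11: -1 ≡ 10 (mod 11).
Since F(a, b, c) ≡ 10 ≠ 0 (mod 11), P does NOT lie on the curve.


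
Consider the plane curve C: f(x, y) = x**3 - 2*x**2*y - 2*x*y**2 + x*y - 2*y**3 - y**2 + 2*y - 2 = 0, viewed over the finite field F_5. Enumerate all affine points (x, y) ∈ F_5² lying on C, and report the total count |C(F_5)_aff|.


Affine F_5-points: {(1, 1), (2, 1), (2, 3), (3, 0), (3, 2), (4, 1)}; count = 6.

For each of the 25 pairs (x, y) ∈ F_5², evaluate f(x, y) mod 5. Record the zeros.
  x = 0: [0↦3, 1↦2, 2↦2, 3↦1, 4↦2]  zeros at y ∈ ∅
  x = 1: [0↦4, 1↦0, 2↦3, 3↦1, 4↦2]  zeros at y ∈ {1}
  x = 2: [0↦1, 1↦0, 2↦2, 3↦0, 4↦2]  zeros at y ∈ {1, 3}
  x = 3: [0↦0, 1↦3, 2↦0, 3↦4, 4↦3]  zeros at y ∈ {0, 2}
  x = 4: [0↦2, 1↦0, 2↦3, 3↦4, 4↦1]  zeros at y ∈ {1}
Collecting zeros: affine points = {(1, 1), (2, 1), (2, 3), (3, 0), (3, 2), (4, 1)}.
Total count |C(F_5)_aff| = 6.


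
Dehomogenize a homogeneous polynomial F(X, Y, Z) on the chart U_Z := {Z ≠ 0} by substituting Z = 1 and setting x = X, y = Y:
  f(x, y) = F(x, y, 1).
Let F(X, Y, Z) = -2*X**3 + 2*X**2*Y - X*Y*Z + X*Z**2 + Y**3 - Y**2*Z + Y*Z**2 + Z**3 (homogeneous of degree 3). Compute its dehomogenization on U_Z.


f(x, y) = -2*x**3 + 2*x**2*y - x*y + x + y**3 - y**2 + y + 1

On U_Z we set Z = 1. Each monomial c·X^i·Y^j·Z^k in F becomes c·x^i·y^j·1^k = c·x^i·y^j.
Substituting Z = 1: F(X, Y, 1) = -2*x**3 + 2*x**2*y - x*y + x + y**3 - y**2 + y + 1.
Note: deg(f) ≤ deg(F) = 3; strict inequality happens when F is divisible by Z (lost terms).


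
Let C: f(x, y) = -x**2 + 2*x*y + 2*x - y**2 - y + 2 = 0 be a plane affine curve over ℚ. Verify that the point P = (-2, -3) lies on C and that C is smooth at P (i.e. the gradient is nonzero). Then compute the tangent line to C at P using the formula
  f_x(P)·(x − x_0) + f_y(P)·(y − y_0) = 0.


Tangent line at P: y + 3 = 0.

Step 1: f(-2, -3) = 0, so P lies on C.
Step 2: partial derivatives
  f_x(x, y) = -2*x + 2*y + 2, f_y(x, y) = 2*x - 2*y - 1.
  f_x(P) = 0, f_y(P) = 1 (gradient nonzero, so P is smooth).
Step 3: tangent line at P: 0·(x − -2) + 1·(y − -3) = 0.
Expanding: y + 3 = 0.


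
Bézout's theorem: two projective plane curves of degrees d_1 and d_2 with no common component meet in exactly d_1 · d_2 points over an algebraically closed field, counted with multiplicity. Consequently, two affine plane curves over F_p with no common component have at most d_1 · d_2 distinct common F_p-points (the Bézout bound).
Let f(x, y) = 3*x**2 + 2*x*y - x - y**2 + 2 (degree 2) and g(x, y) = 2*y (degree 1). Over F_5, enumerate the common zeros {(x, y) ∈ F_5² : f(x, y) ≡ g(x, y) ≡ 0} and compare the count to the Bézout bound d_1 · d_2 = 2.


Common zeros: ∅; count = 0; Bézout bound = 2.

deg(f) = 2, deg(g) = 1, so Bézout bound = 2.
Scan x ∈ F_5. For each x, list the y ∈ F_5 with f(x, y) ≡ 0 and those with g(x, y) ≡ 0 (mod 5); the common zeros in that column are the intersection.
  x = 0: f ≡ 0 at y ∈ ∅; g ≡ 0 at y ∈ {0}; common: ∅.
  x = 1: f ≡ 0 at y ∈ {1}; g ≡ 0 at y ∈ {0}; common: ∅.
  x = 2: f ≡ 0 at y ∈ {1, 3}; g ≡ 0 at y ∈ {0}; common: ∅.
  x = 3: f ≡ 0 at y ∈ {3}; g ≡ 0 at y ∈ {0}; common: ∅.
  x = 4: f ≡ 0 at y ∈ ∅; g ≡ 0 at y ∈ {0}; common: ∅.
Collecting: common zeros = ∅, so the count is 0.
Comparison with the Bézout bound: 0 ≤ 2 = deg(f)·deg(g), as expected for curves with no common component (the affine F_5-count falls short of the bound because intersections may lie at infinity, over extension fields, or carry multiplicity).


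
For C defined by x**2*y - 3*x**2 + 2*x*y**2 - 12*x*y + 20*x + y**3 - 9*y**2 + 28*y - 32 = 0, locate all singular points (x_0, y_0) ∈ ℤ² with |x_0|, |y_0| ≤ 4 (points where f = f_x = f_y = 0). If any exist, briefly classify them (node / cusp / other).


Singular points: {(2, 2)}; classification: node.

Compute partial derivatives:
  f_x = 2*x*y - 6*x + 2*y**2 - 12*y + 20.
  f_y = x**2 + 4*x*y - 12*x + 3*y**2 - 18*y + 28.
Scan x_0 ∈ {−4, ..., 4}. For each x_0, f_y(x_0, y) is a polynomial in y; find its integer roots y ∈ {−4, ..., 4}, then test f_x and f at those candidates.
  x = -4: f_y(-4, y) = 3*y**2 - 34*y + 92; no integer root y with |y| ≤ 4.
  x = -3: f_y(-3, y) = 3*y**2 - 30*y + 73; no integer root y with |y| ≤ 4.
  x = -2: f_y(-2, y) = 3*y**2 - 26*y + 56; vanishes at y ∈ {4}. (-2, 4): f_x = 0 but f = -4 ≠ 0.
  x = -1: f_y(-1, y) = 3*y**2 - 22*y + 41; no integer root y with |y| ≤ 4.
  x = 0: f_y(0, y) = 3*y**2 - 18*y + 28; no integer root y with |y| ≤ 4.
  x = 1: f_y(1, y) = 3*y**2 - 14*y + 17; no integer root y with |y| ≤ 4.
  x = 2: f_y(2, y) = 3*y**2 - 10*y + 8; vanishes at y ∈ {2}. (2, 2): f_x = 0, f = 0 — SINGULAR.
  x = 3: f_y(3, y) = 3*y**2 - 6*y + 1; no integer root y with |y| ≤ 4.
  x = 4: f_y(4, y) = 3*y**2 - 2*y - 4; no integer root y with |y| ≤ 4.
Only singular point on the grid: (2, 2).
Classify: substitute x = 2 + u, y = 2 + v and expand: f = u**2*v - u**2 + 2*u*v**2 + v**3 + v**2.
No constant or linear terms (consistent with a singular point). Quadratic part: -u**2 + v**2. Cubic part: u**2*v + 2*u*v**2 + v**3.
The quadratic part v**2 - u**2 = (v − u)(v + u) splits into two distinct linear factors, so there are two distinct tangent lines y − 2 = ±(x − 2) — this is a node (ordinary double point).
Classification: node.


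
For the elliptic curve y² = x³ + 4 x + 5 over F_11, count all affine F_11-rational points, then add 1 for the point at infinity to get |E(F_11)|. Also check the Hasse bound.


Affine points = {(0, 4), (0, 7), (3, 0), (6, 5), (6, 6), (9, 0), (10, 0)}; affine count = 7; |E(F_11)| = 8.

Discriminant check: Δ ∝ 4a³ + 27b² = 4·4³ + 27·5² = 4·64 + 27·25 ≡ 7 (mod 11). Nonzero ⇒ E is nonsingular.
For each x ∈ F_11, compute rhs = x³ + 4·x + 5 mod 11, then count y ∈ F_11 with y² ≡ rhs.
  x = 0: rhs = 5, matching y values: 4, 7 (2 points).
  x = 1: rhs = 10, matching y values: none (0 points).
  x = 2: rhs = 10, matching y values: none (0 points).
  x = 3: rhs = 0, matching y values: 0 (1 points).
  x = 4: rhs = 8, matching y values: none (0 points).
  x = 5: rhs = 7, matching y values: none (0 points).
  x = 6: rhs = 3, matching y values: 5, 6 (2 points).
  x = 7: rhs = 2, matching y values: none (0 points).
  x = 8: rhs = 10, matching y values: none (0 points).
  x = 9: rhs = 0, matching y values: 0 (1 points).
  x = 10: rhs = 0, matching y values: 0 (1 points).
Total affine count: 7.
Full point count |E(F_11)| = 7 + 1 = 8.
Hasse bound: |8 − (11+1)| = |-4| = 4 ≤ 2√11 ≈ 6.6332 ✓.


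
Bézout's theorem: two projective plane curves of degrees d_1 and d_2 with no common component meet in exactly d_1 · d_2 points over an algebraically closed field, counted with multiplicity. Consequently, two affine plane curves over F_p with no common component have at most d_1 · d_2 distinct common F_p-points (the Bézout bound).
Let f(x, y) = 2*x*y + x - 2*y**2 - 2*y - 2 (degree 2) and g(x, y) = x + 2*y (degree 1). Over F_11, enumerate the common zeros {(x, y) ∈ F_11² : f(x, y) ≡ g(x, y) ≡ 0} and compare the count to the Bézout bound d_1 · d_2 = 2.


Common zeros: {(6, 8), (10, 6)}; count = 2; Bézout bound = 2.

deg(f) = 2, deg(g) = 1, so Bézout bound = 2.
Scan x ∈ F_11. For each x, list the y ∈ F_11 with f(x, y) ≡ 0 and those with g(x, y) ≡ 0 (mod 11); the common zeros in that column are the intersection.
  x = 0: f ≡ 0 at y ∈ ∅; g ≡ 0 at y ∈ {0}; common: ∅.
  x = 1: f ≡ 0 at y ∈ {4, 7}; g ≡ 0 at y ∈ {5}; common: ∅.
  x = 2: f ≡ 0 at y ∈ {0, 1}; g ≡ 0 at y ∈ {10}; common: ∅.
  x = 3: f ≡ 0 at y ∈ ∅; g ≡ 0 at y ∈ {4}; common: ∅.
  x = 4: f ≡ 0 at y ∈ ∅; g ≡ 0 at y ∈ {9}; common: ∅.
  x = 5: f ≡ 0 at y ∈ {2}; g ≡ 0 at y ∈ {3}; common: ∅.
  x = 6: f ≡ 0 at y ∈ {8}; g ≡ 0 at y ∈ {8}; common: {8}.
  x = 7: f ≡ 0 at y ∈ ∅; g ≡ 0 at y ∈ {2}; common: ∅.
  x = 8: f ≡ 0 at y ∈ ∅; g ≡ 0 at y ∈ {7}; common: ∅.
  x = 9: f ≡ 0 at y ∈ {9, 10}; g ≡ 0 at y ∈ {1}; common: ∅.
  x = 10: f ≡ 0 at y ∈ {3, 6}; g ≡ 0 at y ∈ {6}; common: {6}.
Collecting: common zeros = {(6, 8), (10, 6)}, so the count is 2.
Comparison with the Bézout bound: 2 ≤ 2 = deg(f)·deg(g), as expected for curves with no common component (the bound is attained).


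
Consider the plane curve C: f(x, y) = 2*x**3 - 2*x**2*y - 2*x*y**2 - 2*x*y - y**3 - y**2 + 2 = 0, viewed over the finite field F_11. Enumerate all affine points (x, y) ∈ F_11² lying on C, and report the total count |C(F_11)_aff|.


Affine F_11-points: {(0, 1), (2, 1), (6, 10), (7, 2), (8, 9), (10, 0), (10, 1)}; count = 7.

For each of the 121 pairs (x, y) ∈ F_11², evaluate f(x, y) mod 11. Record the zeros.
  x = 0: [0↦2, 1↦0, 2↦1, 3↦10, 4↦10, 5↦6, 6↦3, 7↦6, 8↦9, 9↦6, 10↦2]  zeros at y ∈ {1}
  x = 1: [0↦4, 1↦7, 2↦9, 3↦4, 4↦8, 5↦4, 6↦8, 7↦3, 8↦5, 9↦8, 10↦6]  zeros at y ∈ ∅
  x = 2: [0↦7, 1↦0, 2↦10, 3↦9, 4↦2, 5↦5, 6↦1, 7↦6, 8↦3, 9↦8, 10↦4]  zeros at y ∈ {1}
  x = 3: [0↦1, 1↦2, 2↦5, 3↦4, 4↦4, 5↦10, 6↦5, 7↦5, 8↦4, 9↦7, 10↦8]  zeros at y ∈ ∅
  x = 4: [0↦9, 1↦3, 2↦6, 3↦1, 4↦4, 5↦9, 6↦10, 7↦1, 8↦9, 9↦6, 10↦8]  zeros at y ∈ ∅
  x = 5: [0↦10, 1↦4, 2↦3, 3↦1, 4↦3, 5↦3, 6↦6, 7↦6, 8↦8, 9↦6, 10↦5]  zeros at y ∈ ∅
  x = 6: [0↦5, 1↦6, 2↦8, 3↦5, 4↦2, 5↦4, 6↦5, 7↦10, 8↦2, 9↦8, 10↦0]  zeros at y ∈ {10}
  x = 7: [0↦6, 1↦10, 2↦0, 3↦3, 4↦2, 5↦2, 6↦8, 7↦3, 8↦3, 9↦2, 10↦5]  zeros at y ∈ {2}
  x = 8: [0↦3, 1↦6, 2↦2, 3↦7, 4↦4, 5↦9, 6↦5, 7↦8, 8↦1, 9↦0, 10↦10]  zeros at y ∈ {9}
  x = 9: [0↦8, 1↦6, 2↦4, 3↦7, 4↦9, 5↦4, 6↦8, 7↦4, 8↦8, 9↦3, 10↦5]  zeros at y ∈ ∅
  x = 10: [0↦0, 1↦0, 2↦7, 3↦4, 4↦7, 5↦10, 6↦7, 7↦3, 8↦3, 9↦1, 10↦2]  zeros at y ∈ {0, 1}
Collecting zeros: affine points = {(0, 1), (2, 1), (6, 10), (7, 2), (8, 9), (10, 0), (10, 1)}.
Total count |C(F_11)_aff| = 7.


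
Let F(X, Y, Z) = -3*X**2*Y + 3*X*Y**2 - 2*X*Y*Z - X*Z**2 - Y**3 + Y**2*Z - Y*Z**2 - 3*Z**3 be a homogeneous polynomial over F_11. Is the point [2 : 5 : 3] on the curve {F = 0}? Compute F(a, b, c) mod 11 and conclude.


F(2,5,3) ≡ 1 (mod 11); P is NOT on the curve.

Evaluate F(2, 5, 3) term-by-term (mod 11).
  -3*X**2*Y ↦ -3·4·5·1 = -60
  3*X*Y**2 ↦ 3·2·25·1 = 150
  -2*X*Y*Z ↦ -2·2·5·3 = -60
  -X*Z**2 ↦ -1·2·1·9 = -18
  -Y**3 ↦ -1·1·125·1 = -125
  Y**2*Z ↦ 1·1·25·3 = 75
  -Y*Z**2 ↦ -1·1·5·9 = -45
  -3*Z**3 ↦ -3·1·1·27 = -81
Sum: F(2, 5, 3) = (-60) + (150) + (-60) + (-18) + (-125) + (75) + (-45) + (-81) = -164.
Reducing mod 11: -164 ≡ 1 (mod 11).
Since F(a, b, c) ≡ 1 ≠ 0 (mod 11), P does NOT lie on the curve.


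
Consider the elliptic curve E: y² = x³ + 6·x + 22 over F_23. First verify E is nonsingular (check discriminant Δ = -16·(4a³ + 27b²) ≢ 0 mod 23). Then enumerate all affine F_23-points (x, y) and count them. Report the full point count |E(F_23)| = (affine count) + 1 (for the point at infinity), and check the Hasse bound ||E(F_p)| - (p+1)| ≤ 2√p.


Affine points = {(1, 11), (1, 12), (4, 8), (4, 15), (5, 4), (5, 19), (7, 4), (7, 19), (9, 0), (10, 1), (10, 22), (11, 4), (11, 19), (17, 0), (19, 7), (19, 16), (20, 0), (21, 5), (21, 18)}; affine count = 19; |E(F_23)| = 20.

Discriminant check: Δ ∝ 4a³ + 27b² = 4·6³ + 27·22² = 4·216 + 27·484 ≡ 17 (mod 23). Nonzero ⇒ E is nonsingular.
For each x ∈ F_23, compute rhs = x³ + 6·x + 22 mod 23, then count y ∈ F_23 with y² ≡ rhs.
  x = 0: rhs = 22, matching y values: none (0 points).
  x = 1: rhs = 6, matching y values: 11, 12 (2 points).
  x = 2: rhs = 19, matching y values: none (0 points).
  x = 3: rhs = 21, matching y values: none (0 points).
  x = 4: rhs = 18, matching y values: 8, 15 (2 points).
  x = 5: rhs = 16, matching y values: 4, 19 (2 points).
  x = 6: rhs = 21, matching y values: none (0 points).
  x = 7: rhs = 16, matching y values: 4, 19 (2 points).
  x = 8: rhs = 7, matching y values: none (0 points).
  x = 9: rhs = 0, matching y values: 0 (1 points).
  x = 10: rhs = 1, matching y values: 1, 22 (2 points).
  x = 11: rhs = 16, matching y values: 4, 19 (2 points).
  x = 12: rhs = 5, matching y values: none (0 points).
  x = 13: rhs = 20, matching y values: none (0 points).
  x = 14: rhs = 21, matching y values: none (0 points).
  x = 15: rhs = 14, matching y values: none (0 points).
  x = 16: rhs = 5, matching y values: none (0 points).
  x = 17: rhs = 0, matching y values: 0 (1 points).
  x = 18: rhs = 5, matching y values: none (0 points).
  x = 19: rhs = 3, matching y values: 7, 16 (2 points).
  x = 20: rhs = 0, matching y values: 0 (1 points).
  x = 21: rhs = 2, matching y values: 5, 18 (2 points).
  x = 22: rhs = 15, matching y values: none (0 points).
Total affine count: 19.
Full point count |E(F_23)| = 19 + 1 = 20.
Hasse bound: |20 − (23+1)| = |-4| = 4 ≤ 2√23 ≈ 9.5917 ✓.


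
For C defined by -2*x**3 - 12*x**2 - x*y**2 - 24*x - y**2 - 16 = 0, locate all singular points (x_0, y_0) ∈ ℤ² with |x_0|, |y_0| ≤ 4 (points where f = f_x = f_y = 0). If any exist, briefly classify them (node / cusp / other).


Singular points: {(-2, 0)}; classification: cusp.

Compute partial derivatives:
  f_x = -6*x**2 - 24*x - y**2 - 24.
  f_y = -2*x*y - 2*y.
Scan x_0 ∈ {−4, ..., 4}. For each x_0, f_y(x_0, y) is a polynomial in y; find its integer roots y ∈ {−4, ..., 4}, then test f_x and f at those candidates.
  x = -4: f_y(-4, y) = 6*y; vanishes at y ∈ {0}. (-4, 0): f_x = -24 ≠ 0.
  x = -3: f_y(-3, y) = 4*y; vanishes at y ∈ {0}. (-3, 0): f_x = -6 ≠ 0.
  x = -2: f_y(-2, y) = 2*y; vanishes at y ∈ {0}. (-2, 0): f_x = 0, f = 0 — SINGULAR.
  x = -1: f_y(-1, y) = 0; vanishes at y ∈ {-4, -3, -2, -1, 0, 1, 2, 3, 4}. (-1, -4): f_x = -22 ≠ 0; (-1, -3): f_x = -15 ≠ 0; (-1, -2): f_x = -10 ≠ 0; (-1, -1): f_x = -7 ≠ 0; (-1, 0): f_x = -6 ≠ 0; (-1, 1): f_x = -7 ≠ 0; (-1, 2): f_x = -10 ≠ 0; (-1, 3): f_x = -15 ≠ 0; (-1, 4): f_x = -22 ≠ 0.
  x = 0: f_y(0, y) = -2*y; vanishes at y ∈ {0}. (0, 0): f_x = -24 ≠ 0.
  x = 1: f_y(1, y) = -4*y; vanishes at y ∈ {0}. (1, 0): f_x = -54 ≠ 0.
  x = 2: f_y(2, y) = -6*y; vanishes at y ∈ {0}. (2, 0): f_x = -96 ≠ 0.
  x = 3: f_y(3, y) = -8*y; vanishes at y ∈ {0}. (3, 0): f_x = -150 ≠ 0.
  x = 4: f_y(4, y) = -10*y; vanishes at y ∈ {0}. (4, 0): f_x = -216 ≠ 0.
Only singular point on the grid: (-2, 0).
Classify: substitute x = -2 + u, y = 0 + v and expand: f = -2*u**3 - u*v**2 + v**2.
No constant or linear terms (consistent with a singular point). Quadratic part: v**2. Cubic part: -2*u**3 - u*v**2.
The quadratic part v**2 is a perfect square, so there is a single (double) tangent line v = 0, i.e. y = 0. Restricting the cubic part to that line (v = 0) leaves -2*u**3 ≠ 0, so f is not divisible by v and the branch is v² ≈ 2*u**3 to lowest order — this is a cusp.
Classification: cusp.


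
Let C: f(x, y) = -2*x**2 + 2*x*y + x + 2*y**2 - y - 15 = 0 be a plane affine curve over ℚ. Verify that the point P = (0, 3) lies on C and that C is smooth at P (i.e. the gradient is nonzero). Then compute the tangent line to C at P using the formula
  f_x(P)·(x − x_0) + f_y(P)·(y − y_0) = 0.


Tangent line at P: 7*x + 11*y - 33 = 0.

Step 1: f(0, 3) = 0, so P lies on C.
Step 2: partial derivatives
  f_x(x, y) = -4*x + 2*y + 1, f_y(x, y) = 2*x + 4*y - 1.
  f_x(P) = 7, f_y(P) = 11 (gradient nonzero, so P is smooth).
Step 3: tangent line at P: 7·(x − 0) + 11·(y − 3) = 0.
Expanding: 7*x + 11*y - 33 = 0.


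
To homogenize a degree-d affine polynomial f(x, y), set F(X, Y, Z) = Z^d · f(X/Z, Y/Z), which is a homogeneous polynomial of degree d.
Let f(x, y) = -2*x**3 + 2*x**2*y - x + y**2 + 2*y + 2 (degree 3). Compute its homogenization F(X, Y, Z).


F(X, Y, Z) = -2*X**3 + 2*X**2*Y - X*Z**2 + Y**2*Z + 2*Y*Z**2 + 2*Z**3

deg(f) = 3.
Substitute x = X/Z, y = Y/Z into f, then multiply by Z^3.
  monomial -2·x^3·y^0 ↦ -2·X^3·Y^0·Z^0.
  monomial 2·x^2·y^1 ↦ 2·X^2·Y^1·Z^0.
  monomial -1·x^1·y^0 ↦ -1·X^1·Y^0·Z^2.
  monomial 1·x^0·y^2 ↦ 1·X^0·Y^2·Z^1.
  monomial 2·x^0·y^1 ↦ 2·X^0·Y^1·Z^2.
  monomial 2·x^0·y^0 ↦ 2·X^0·Y^0·Z^3.
Collecting: F(X, Y, Z) = -2*X**3 + 2*X**2*Y - X*Z**2 + Y**2*Z + 2*Y*Z**2 + 2*Z**3.


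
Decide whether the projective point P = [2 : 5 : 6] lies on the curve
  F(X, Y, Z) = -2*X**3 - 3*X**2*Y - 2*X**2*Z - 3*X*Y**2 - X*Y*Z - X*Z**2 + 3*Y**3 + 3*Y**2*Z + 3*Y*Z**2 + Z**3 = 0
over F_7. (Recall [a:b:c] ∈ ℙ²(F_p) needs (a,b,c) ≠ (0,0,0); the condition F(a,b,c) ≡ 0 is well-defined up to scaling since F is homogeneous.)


F(2,5,6) ≡ 6 (mod 7); P is NOT on the curve.

Evaluate F(2, 5, 6) term-by-term (mod 7).
  -2*X**3 ↦ -2·8·1·1 = -16
  -3*X**2*Y ↦ -3·4·5·1 = -60
  -2*X**2*Z ↦ -2·4·1·6 = -48
  -3*X*Y**2 ↦ -3·2·25·1 = -150
  -X*Y*Z ↦ -1·2·5·6 = -60
  -X*Z**2 ↦ -1·2·1·36 = -72
  3*Y**3 ↦ 3·1·125·1 = 375
  3*Y**2*Z ↦ 3·1·25·6 = 450
  3*Y*Z**2 ↦ 3·1·5·36 = 540
  Z**3 ↦ 1·1·1·216 = 216
Sum: F(2, 5, 6) = (-16) + (-60) + (-48) + (-150) + (-60) + (-72) + (375) + (450) + (540) + (216) = 1175.
Reducing mod 7: 1175 ≡ 6 (mod 7).
Since F(a, b, c) ≡ 6 ≠ 0 (mod 7), P does NOT lie on the curve.


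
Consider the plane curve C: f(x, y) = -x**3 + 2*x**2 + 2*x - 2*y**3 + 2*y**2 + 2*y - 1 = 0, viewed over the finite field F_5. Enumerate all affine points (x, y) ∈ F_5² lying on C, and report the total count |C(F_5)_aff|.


Affine F_5-points: {(0, 2), (2, 1), (2, 4), (4, 0), (4, 3)}; count = 5.

For each of the 25 pairs (x, y) ∈ F_5², evaluate f(x, y) mod 5. Record the zeros.
  x = 0: [0↦4, 1↦1, 2↦0, 3↦4, 4↦1]  zeros at y ∈ {2}
  x = 1: [0↦2, 1↦4, 2↦3, 3↦2, 4↦4]  zeros at y ∈ ∅
  x = 2: [0↦3, 1↦0, 2↦4, 3↦3, 4↦0]  zeros at y ∈ {1, 4}
  x = 3: [0↦1, 1↦3, 2↦2, 3↦1, 4↦3]  zeros at y ∈ ∅
  x = 4: [0↦0, 1↦2, 2↦1, 3↦0, 4↦2]  zeros at y ∈ {0, 3}
Collecting zeros: affine points = {(0, 2), (2, 1), (2, 4), (4, 0), (4, 3)}.
Total count |C(F_5)_aff| = 5.


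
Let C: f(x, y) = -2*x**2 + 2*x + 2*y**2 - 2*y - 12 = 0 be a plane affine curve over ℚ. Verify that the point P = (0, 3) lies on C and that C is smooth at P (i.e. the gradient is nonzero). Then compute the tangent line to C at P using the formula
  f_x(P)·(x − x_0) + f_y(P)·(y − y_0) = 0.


Tangent line at P: 2*x + 10*y - 30 = 0.

Step 1: f(0, 3) = 0, so P lies on C.
Step 2: partial derivatives
  f_x(x, y) = 2 - 4*x, f_y(x, y) = 4*y - 2.
  f_x(P) = 2, f_y(P) = 10 (gradient nonzero, so P is smooth).
Step 3: tangent line at P: 2·(x − 0) + 10·(y − 3) = 0.
Expanding: 2*x + 10*y - 30 = 0.


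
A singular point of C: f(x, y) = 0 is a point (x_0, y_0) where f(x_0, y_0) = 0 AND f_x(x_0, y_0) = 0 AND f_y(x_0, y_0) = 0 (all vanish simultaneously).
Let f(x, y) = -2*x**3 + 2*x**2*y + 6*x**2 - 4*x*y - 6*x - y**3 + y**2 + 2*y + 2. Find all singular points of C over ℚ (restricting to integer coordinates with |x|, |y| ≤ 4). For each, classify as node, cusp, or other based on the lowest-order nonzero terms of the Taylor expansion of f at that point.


Singular points: {(1, 0)}; classification: cusp.

Compute partial derivatives:
  f_x = -6*x**2 + 4*x*y + 12*x - 4*y - 6.
  f_y = 2*x**2 - 4*x - 3*y**2 + 2*y + 2.
Scan x_0 ∈ {−4, ..., 4}. For each x_0, f_y(x_0, y) is a polynomial in y; find its integer roots y ∈ {−4, ..., 4}, then test f_x and f at those candidates.
  x = -4: f_y(-4, y) = -3*y**2 + 2*y + 50; no integer root y with |y| ≤ 4.
  x = -3: f_y(-3, y) = -3*y**2 + 2*y + 32; no integer root y with |y| ≤ 4.
  x = -2: f_y(-2, y) = -3*y**2 + 2*y + 18; no integer root y with |y| ≤ 4.
  x = -1: f_y(-1, y) = -3*y**2 + 2*y + 8; vanishes at y ∈ {2}. (-1, 2): f_x = -40 ≠ 0.
  x = 0: f_y(0, y) = -3*y**2 + 2*y + 2; no integer root y with |y| ≤ 4.
  x = 1: f_y(1, y) = -3*y**2 + 2*y; vanishes at y ∈ {0}. (1, 0): f_x = 0, f = 0 — SINGULAR.
  x = 2: f_y(2, y) = -3*y**2 + 2*y + 2; no integer root y with |y| ≤ 4.
  x = 3: f_y(3, y) = -3*y**2 + 2*y + 8; vanishes at y ∈ {2}. (3, 2): f_x = -8 ≠ 0.
  x = 4: f_y(4, y) = -3*y**2 + 2*y + 18; no integer root y with |y| ≤ 4.
Only singular point on the grid: (1, 0).
Classify: substitute x = 1 + u, y = 0 + v and expand: f = -2*u**3 + 2*u**2*v - v**3 + v**2.
No constant or linear terms (consistent with a singular point). Quadratic part: v**2. Cubic part: -2*u**3 + 2*u**2*v - v**3.
The quadratic part v**2 is a perfect square, so there is a single (double) tangent line v = 0, i.e. y = 0. Restricting the cubic part to that line (v = 0) leaves -2*u**3 ≠ 0, so f is not divisible by v and the branch is v² ≈ 2*u**3 to lowest order — this is a cusp.
Classification: cusp.


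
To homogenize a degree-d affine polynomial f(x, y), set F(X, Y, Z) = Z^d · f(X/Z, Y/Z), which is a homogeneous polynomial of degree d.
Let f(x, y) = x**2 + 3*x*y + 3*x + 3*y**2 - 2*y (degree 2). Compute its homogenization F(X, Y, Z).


F(X, Y, Z) = X**2 + 3*X*Y + 3*X*Z + 3*Y**2 - 2*Y*Z

deg(f) = 2.
Substitute x = X/Z, y = Y/Z into f, then multiply by Z^2.
  monomial 1·x^2·y^0 ↦ 1·X^2·Y^0·Z^0.
  monomial 3·x^1·y^1 ↦ 3·X^1·Y^1·Z^0.
  monomial 3·x^1·y^0 ↦ 3·X^1·Y^0·Z^1.
  monomial 3·x^0·y^2 ↦ 3·X^0·Y^2·Z^0.
  monomial -2·x^0·y^1 ↦ -2·X^0·Y^1·Z^1.
Collecting: F(X, Y, Z) = X**2 + 3*X*Y + 3*X*Z + 3*Y**2 - 2*Y*Z.


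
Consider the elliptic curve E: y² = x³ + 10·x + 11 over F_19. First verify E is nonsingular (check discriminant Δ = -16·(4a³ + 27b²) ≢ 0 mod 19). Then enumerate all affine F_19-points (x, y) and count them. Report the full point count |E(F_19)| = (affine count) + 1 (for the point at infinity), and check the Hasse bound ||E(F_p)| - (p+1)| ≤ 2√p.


Affine points = {(0, 7), (0, 12), (2, 1), (2, 18), (3, 7), (3, 12), (4, 1), (4, 18), (7, 5), (7, 14), (10, 3), (10, 16), (12, 4), (12, 15), (13, 1), (13, 18), (14, 8), (14, 11), (16, 7), (16, 12), (18, 0)}; affine count = 21; |E(F_19)| = 22.

Discriminant check: Δ ∝ 4a³ + 27b² = 4·10³ + 27·11² = 4·1000 + 27·121 ≡ 9 (mod 19). Nonzero ⇒ E is nonsingular.
For each x ∈ F_19, compute rhs = x³ + 10·x + 11 mod 19, then count y ∈ F_19 with y² ≡ rhs.
  x = 0: rhs = 11, matching y values: 7, 12 (2 points).
  x = 1: rhs = 3, matching y values: none (0 points).
  x = 2: rhs = 1, matching y values: 1, 18 (2 points).
  x = 3: rhs = 11, matching y values: 7, 12 (2 points).
  x = 4: rhs = 1, matching y values: 1, 18 (2 points).
  x = 5: rhs = 15, matching y values: none (0 points).
  x = 6: rhs = 2, matching y values: none (0 points).
  x = 7: rhs = 6, matching y values: 5, 14 (2 points).
  x = 8: rhs = 14, matching y values: none (0 points).
  x = 9: rhs = 13, matching y values: none (0 points).
  x = 10: rhs = 9, matching y values: 3, 16 (2 points).
  x = 11: rhs = 8, matching y values: none (0 points).
  x = 12: rhs = 16, matching y values: 4, 15 (2 points).
  x = 13: rhs = 1, matching y values: 1, 18 (2 points).
  x = 14: rhs = 7, matching y values: 8, 11 (2 points).
  x = 15: rhs = 2, matching y values: none (0 points).
  x = 16: rhs = 11, matching y values: 7, 12 (2 points).
  x = 17: rhs = 2, matching y values: none (0 points).
  x = 18: rhs = 0, matching y values: 0 (1 points).
Total affine count: 21.
Full point count |E(F_19)| = 21 + 1 = 22.
Hasse bound: |22 − (19+1)| = |2| = 2 ≤ 2√19 ≈ 8.7178 ✓.


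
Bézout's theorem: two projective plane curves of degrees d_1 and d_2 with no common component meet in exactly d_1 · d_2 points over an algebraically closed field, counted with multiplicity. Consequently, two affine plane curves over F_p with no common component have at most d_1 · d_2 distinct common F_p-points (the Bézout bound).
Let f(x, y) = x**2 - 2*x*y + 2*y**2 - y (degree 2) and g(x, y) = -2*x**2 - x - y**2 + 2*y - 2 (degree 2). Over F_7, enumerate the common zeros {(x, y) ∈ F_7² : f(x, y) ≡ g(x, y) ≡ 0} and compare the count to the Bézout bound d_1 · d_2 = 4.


Common zeros: ∅; count = 0; Bézout bound = 4.

deg(f) = 2, deg(g) = 2, so Bézout bound = 4.
Scan x ∈ F_7. For each x, list the y ∈ F_7 with f(x, y) ≡ 0 and those with g(x, y) ≡ 0 (mod 7); the common zeros in that column are the intersection.
  x = 0: f ≡ 0 at y ∈ {0, 4}; g ≡ 0 at y ∈ ∅; common: ∅.
  x = 1: f ≡ 0 at y ∈ {1, 4}; g ≡ 0 at y ∈ ∅; common: ∅.
  x = 2: f ≡ 0 at y ∈ {3}; g ≡ 0 at y ∈ ∅; common: ∅.
  x = 3: f ≡ 0 at y ∈ ∅; g ≡ 0 at y ∈ ∅; common: ∅.
  x = 4: f ≡ 0 at y ∈ {3, 5}; g ≡ 0 at y ∈ ∅; common: ∅.
  x = 5: f ≡ 0 at y ∈ ∅; g ≡ 0 at y ∈ {1}; common: ∅.
  x = 6: f ≡ 0 at y ∈ {5}; g ≡ 0 at y ∈ ∅; common: ∅.
Collecting: common zeros = ∅, so the count is 0.
Comparison with the Bézout bound: 0 ≤ 4 = deg(f)·deg(g), as expected for curves with no common component (the affine F_7-count falls short of the bound because intersections may lie at infinity, over extension fields, or carry multiplicity).


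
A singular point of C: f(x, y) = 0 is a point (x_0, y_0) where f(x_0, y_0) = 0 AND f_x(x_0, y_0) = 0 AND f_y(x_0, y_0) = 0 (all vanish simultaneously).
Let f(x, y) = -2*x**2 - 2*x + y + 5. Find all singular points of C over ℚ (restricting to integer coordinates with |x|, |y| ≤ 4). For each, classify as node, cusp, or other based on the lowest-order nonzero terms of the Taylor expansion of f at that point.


No singular points in the scanned grid; C is smooth there.

Compute partial derivatives:
  f_x = -4*x - 2.
  f_y = 1.
f_y = 1 is a nonzero constant, so f_y never vanishes: no point (x, y) can satisfy f = f_x = f_y = 0. In particular no (x, y) ∈ {−4, ..., 4}² is singular; the curve is smooth.


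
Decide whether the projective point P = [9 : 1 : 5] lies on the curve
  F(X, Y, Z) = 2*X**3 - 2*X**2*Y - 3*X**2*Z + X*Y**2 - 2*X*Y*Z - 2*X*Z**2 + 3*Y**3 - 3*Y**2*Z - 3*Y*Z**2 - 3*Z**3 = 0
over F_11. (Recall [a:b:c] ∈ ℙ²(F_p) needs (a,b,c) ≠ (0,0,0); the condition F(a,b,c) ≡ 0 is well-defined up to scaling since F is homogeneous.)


F(9,1,5) ≡ 1 (mod 11); P is NOT on the curve.

Evaluate F(9, 1, 5) term-by-term (mod 11).
  2*X**3 ↦ 2·729·1·1 = 1458
  -2*X**2*Y ↦ -2·81·1·1 = -162
  -3*X**2*Z ↦ -3·81·1·5 = -1215
  X*Y**2 ↦ 1·9·1·1 = 9
  -2*X*Y*Z ↦ -2·9·1·5 = -90
  -2*X*Z**2 ↦ -2·9·1·25 = -450
  3*Y**3 ↦ 3·1·1·1 = 3
  -3*Y**2*Z ↦ -3·1·1·5 = -15
  -3*Y*Z**2 ↦ -3·1·1·25 = -75
  -3*Z**3 ↦ -3·1·1·125 = -375
Sum: F(9, 1, 5) = (1458) + (-162) + (-1215) + (9) + (-90) + (-450) + (3) + (-15) + (-75) + (-375) = -912.
Reducing mod 11: -912 ≡ 1 (mod 11).
Since F(a, b, c) ≡ 1 ≠ 0 (mod 11), P does NOT lie on the curve.


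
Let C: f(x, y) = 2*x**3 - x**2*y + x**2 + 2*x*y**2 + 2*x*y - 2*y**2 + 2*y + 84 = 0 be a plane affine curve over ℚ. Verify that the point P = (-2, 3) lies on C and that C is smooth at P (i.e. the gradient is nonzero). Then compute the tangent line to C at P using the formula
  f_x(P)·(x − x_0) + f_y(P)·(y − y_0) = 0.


Tangent line at P: 56*x - 42*y + 238 = 0.

Step 1: f(-2, 3) = 0, so P lies on C.
Step 2: partial derivatives
  f_x(x, y) = 6*x**2 - 2*x*y + 2*x + 2*y**2 + 2*y, f_y(x, y) = -x**2 + 4*x*y + 2*x - 4*y + 2.
  f_x(P) = 56, f_y(P) = -42 (gradient nonzero, so P is smooth).
Step 3: tangent line at P: 56·(x − -2) + -42·(y − 3) = 0.
Expanding: 56*x - 42*y + 238 = 0.


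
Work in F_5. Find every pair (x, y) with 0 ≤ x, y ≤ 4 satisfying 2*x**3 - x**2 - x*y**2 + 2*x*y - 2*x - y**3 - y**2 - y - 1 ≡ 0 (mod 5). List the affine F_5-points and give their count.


Affine F_5-points: {(0, 2), (0, 3), (0, 4), (3, 3), (3, 4)}; count = 5.

For each of the 25 pairs (x, y) ∈ F_5², evaluate f(x, y) mod 5. Record the zeros.
  x = 0: [0↦4, 1↦1, 2↦0, 3↦0, 4↦0]  zeros at y ∈ {2, 3, 4}
  x = 1: [0↦3, 1↦1, 2↦4, 3↦1, 4↦1]  zeros at y ∈ ∅
  x = 2: [0↦2, 1↦1, 2↦3, 3↦2, 4↦2]  zeros at y ∈ ∅
  x = 3: [0↦3, 1↦3, 2↦4, 3↦0, 4↦0]  zeros at y ∈ {3, 4}
  x = 4: [0↦3, 1↦4, 2↦4, 3↦2, 4↦2]  zeros at y ∈ ∅
Collecting zeros: affine points = {(0, 2), (0, 3), (0, 4), (3, 3), (3, 4)}.
Total count |C(F_5)_aff| = 5.


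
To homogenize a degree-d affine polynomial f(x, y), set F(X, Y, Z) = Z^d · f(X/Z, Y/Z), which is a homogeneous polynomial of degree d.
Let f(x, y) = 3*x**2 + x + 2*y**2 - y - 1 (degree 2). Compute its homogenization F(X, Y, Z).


F(X, Y, Z) = 3*X**2 + X*Z + 2*Y**2 - Y*Z - Z**2

deg(f) = 2.
Substitute x = X/Z, y = Y/Z into f, then multiply by Z^2.
  monomial 3·x^2·y^0 ↦ 3·X^2·Y^0·Z^0.
  monomial 1·x^1·y^0 ↦ 1·X^1·Y^0·Z^1.
  monomial 2·x^0·y^2 ↦ 2·X^0·Y^2·Z^0.
  monomial -1·x^0·y^1 ↦ -1·X^0·Y^1·Z^1.
  monomial -1·x^0·y^0 ↦ -1·X^0·Y^0·Z^2.
Collecting: F(X, Y, Z) = 3*X**2 + X*Z + 2*Y**2 - Y*Z - Z**2.


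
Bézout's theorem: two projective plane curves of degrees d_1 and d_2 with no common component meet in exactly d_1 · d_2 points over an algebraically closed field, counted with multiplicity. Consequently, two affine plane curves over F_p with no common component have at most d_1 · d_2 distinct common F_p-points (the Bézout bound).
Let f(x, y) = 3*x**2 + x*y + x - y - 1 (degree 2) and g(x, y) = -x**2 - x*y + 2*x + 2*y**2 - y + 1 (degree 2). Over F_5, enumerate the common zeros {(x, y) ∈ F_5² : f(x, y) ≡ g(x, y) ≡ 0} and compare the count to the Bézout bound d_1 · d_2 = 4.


Common zeros: ∅; count = 0; Bézout bound = 4.

deg(f) = 2, deg(g) = 2, so Bézout bound = 4.
Scan x ∈ F_5. For each x, list the y ∈ F_5 with f(x, y) ≡ 0 and those with g(x, y) ≡ 0 (mod 5); the common zeros in that column are the intersection.
  x = 0: f ≡ 0 at y ∈ {4}; g ≡ 0 at y ∈ ∅; common: ∅.
  x = 1: f ≡ 0 at y ∈ ∅; g ≡ 0 at y ∈ ∅; common: ∅.
  x = 2: f ≡ 0 at y ∈ {2}; g ≡ 0 at y ∈ {1, 3}; common: ∅.
  x = 3: f ≡ 0 at y ∈ {3}; g ≡ 0 at y ∈ ∅; common: ∅.
  x = 4: f ≡ 0 at y ∈ {3}; g ≡ 0 at y ∈ {1, 4}; common: ∅.
Collecting: common zeros = ∅, so the count is 0.
Comparison with the Bézout bound: 0 ≤ 4 = deg(f)·deg(g), as expected for curves with no common component (the affine F_5-count falls short of the bound because intersections may lie at infinity, over extension fields, or carry multiplicity).


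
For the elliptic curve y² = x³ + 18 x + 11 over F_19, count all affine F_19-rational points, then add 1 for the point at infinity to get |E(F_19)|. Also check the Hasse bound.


Affine points = {(0, 7), (0, 12), (1, 7), (1, 12), (2, 6), (2, 13), (3, 4), (3, 15), (5, 6), (5, 13), (7, 9), (7, 10), (9, 3), (9, 16), (11, 1), (11, 18), (12, 6), (12, 13), (14, 9), (14, 10), (16, 5), (16, 14), (17, 9), (17, 10), (18, 7), (18, 12)}; affine count = 26; |E(F_19)| = 27.

Discriminant check: Δ ∝ 4a³ + 27b² = 4·18³ + 27·11² = 4·5832 + 27·121 ≡ 14 (mod 19). Nonzero ⇒ E is nonsingular.
For each x ∈ F_19, compute rhs = x³ + 18·x + 11 mod 19, then count y ∈ F_19 with y² ≡ rhs.
  x = 0: rhs = 11, matching y values: 7, 12 (2 points).
  x = 1: rhs = 11, matching y values: 7, 12 (2 points).
  x = 2: rhs = 17, matching y values: 6, 13 (2 points).
  x = 3: rhs = 16, matching y values: 4, 15 (2 points).
  x = 4: rhs = 14, matching y values: none (0 points).
  x = 5: rhs = 17, matching y values: 6, 13 (2 points).
  x = 6: rhs = 12, matching y values: none (0 points).
  x = 7: rhs = 5, matching y values: 9, 10 (2 points).
  x = 8: rhs = 2, matching y values: none (0 points).
  x = 9: rhs = 9, matching y values: 3, 16 (2 points).
  x = 10: rhs = 13, matching y values: none (0 points).
  x = 11: rhs = 1, matching y values: 1, 18 (2 points).
  x = 12: rhs = 17, matching y values: 6, 13 (2 points).
  x = 13: rhs = 10, matching y values: none (0 points).
  x = 14: rhs = 5, matching y values: 9, 10 (2 points).
  x = 15: rhs = 8, matching y values: none (0 points).
  x = 16: rhs = 6, matching y values: 5, 14 (2 points).
  x = 17: rhs = 5, matching y values: 9, 10 (2 points).
  x = 18: rhs = 11, matching y values: 7, 12 (2 points).
Total affine count: 26.
Full point count |E(F_19)| = 26 + 1 = 27.
Hasse bound: |27 − (19+1)| = |7| = 7 ≤ 2√19 ≈ 8.7178 ✓.


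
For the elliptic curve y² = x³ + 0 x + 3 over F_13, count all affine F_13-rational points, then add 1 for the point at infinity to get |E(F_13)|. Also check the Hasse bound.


Affine points = {(0, 4), (0, 9), (1, 2), (1, 11), (3, 2), (3, 11), (9, 2), (9, 11)}; affine count = 8; |E(F_13)| = 9.

Discriminant check: Δ ∝ 4a³ + 27b² = 4·0³ + 27·3² = 4·0 + 27·9 ≡ 9 (mod 13). Nonzero ⇒ E is nonsingular.
For each x ∈ F_13, compute rhs = x³ + 0·x + 3 mod 13, then count y ∈ F_13 with y² ≡ rhs.
  x = 0: rhs = 3, matching y values: 4, 9 (2 points).
  x = 1: rhs = 4, matching y values: 2, 11 (2 points).
  x = 2: rhs = 11, matching y values: none (0 points).
  x = 3: rhs = 4, matching y values: 2, 11 (2 points).
  x = 4: rhs = 2, matching y values: none (0 points).
  x = 5: rhs = 11, matching y values: none (0 points).
  x = 6: rhs = 11, matching y values: none (0 points).
  x = 7: rhs = 8, matching y values: none (0 points).
  x = 8: rhs = 8, matching y values: none (0 points).
  x = 9: rhs = 4, matching y values: 2, 11 (2 points).
  x = 10: rhs = 2, matching y values: none (0 points).
  x = 11: rhs = 8, matching y values: none (0 points).
  x = 12: rhs = 2, matching y values: none (0 points).
Total affine count: 8.
Full point count |E(F_13)| = 8 + 1 = 9.
Hasse bound: |9 − (13+1)| = |-5| = 5 ≤ 2√13 ≈ 7.2111 ✓.


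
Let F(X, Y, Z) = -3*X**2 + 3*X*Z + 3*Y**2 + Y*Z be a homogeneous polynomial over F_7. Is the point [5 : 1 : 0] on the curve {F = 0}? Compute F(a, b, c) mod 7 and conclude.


F(5,1,0) ≡ 5 (mod 7); P is NOT on the curve.

Evaluate F(5, 1, 0) term-by-term (mod 7).
  -3*X**2 ↦ -3·25·1·1 = -75
  3*X*Z ↦ 3·5·1·0 = 0
  3*Y**2 ↦ 3·1·1·1 = 3
  Y*Z ↦ 1·1·1·0 = 0
Sum: F(5, 1, 0) = (-75) + (0) + (3) + (0) = -72.
Reducing mod 7: -72 ≡ 5 (mod 7).
Since F(a, b, c) ≡ 5 ≠ 0 (mod 7), P does NOT lie on the curve.


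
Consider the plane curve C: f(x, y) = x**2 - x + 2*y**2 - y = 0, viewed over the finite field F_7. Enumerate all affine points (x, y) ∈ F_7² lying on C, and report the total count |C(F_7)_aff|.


Affine F_7-points: {(0, 0), (0, 4), (1, 0), (1, 4), (3, 1), (3, 3), (5, 1), (5, 3)}; count = 8.

For each of the 49 pairs (x, y) ∈ F_7², evaluate f(x, y) mod 7. Record the zeros.
  x = 0: [0↦0, 1↦1, 2↦6, 3↦1, 4↦0, 5↦3, 6↦3]  zeros at y ∈ {0, 4}
  x = 1: [0↦0, 1↦1, 2↦6, 3↦1, 4↦0, 5↦3, 6↦3]  zeros at y ∈ {0, 4}
  x = 2: [0↦2, 1↦3, 2↦1, 3↦3, 4↦2, 5↦5, 6↦5]  zeros at y ∈ ∅
  x = 3: [0↦6, 1↦0, 2↦5, 3↦0, 4↦6, 5↦2, 6↦2]  zeros at y ∈ {1, 3}
  x = 4: [0↦5, 1↦6, 2↦4, 3↦6, 4↦5, 5↦1, 6↦1]  zeros at y ∈ ∅
  x = 5: [0↦6, 1↦0, 2↦5, 3↦0, 4↦6, 5↦2, 6↦2]  zeros at y ∈ {1, 3}
  x = 6: [0↦2, 1↦3, 2↦1, 3↦3, 4↦2, 5↦5, 6↦5]  zeros at y ∈ ∅
Collecting zeros: affine points = {(0, 0), (0, 4), (1, 0), (1, 4), (3, 1), (3, 3), (5, 1), (5, 3)}.
Total count |C(F_7)_aff| = 8.
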